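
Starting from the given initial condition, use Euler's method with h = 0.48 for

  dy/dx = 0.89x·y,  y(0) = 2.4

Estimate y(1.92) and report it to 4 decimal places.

Euler: y_{n+1} = y_n + h·f(x_n, y_n).
x=0.000000, y=2.400000: f=0.000000 → y ← 2.400000 + 0.48·0.000000 = 2.400000
x=0.480000, y=2.400000: f=1.025280 → y ← 2.400000 + 0.48·1.025280 = 2.892134
x=0.960000, y=2.892134: f=2.471040 → y ← 2.892134 + 0.48·2.471040 = 4.078233
x=1.440000, y=4.078233: f=5.226664 → y ← 4.078233 + 0.48·5.226664 = 6.587032
y(1.92) ≈ 6.5870

6.5870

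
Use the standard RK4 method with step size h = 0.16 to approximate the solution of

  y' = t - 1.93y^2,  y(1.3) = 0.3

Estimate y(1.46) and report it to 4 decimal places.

RK4: k1 = f(t_n, y_n); k2 = f(t_n + h/2, y_n + (h/2)·k1); k3 = f(t_n + h/2, y_n + (h/2)·k2); k4 = f(t_n + h, y_n + h·k3); y_{n+1} = y_n + (h/6)·(k1 + 2k2 + 2k3 + k4).
t=1.300000, y=0.300000:
  k1 = f(1.300000, 0.300000) = 1.126300
  k2 = f(1.380000, 0.390104) = 1.086290
  k3 = f(1.380000, 0.386903) = 1.091090
  k4 = f(1.460000, 0.474574) = 1.025324
  y ← 0.300000 + (0.16/6)·(k1 + 2k2 + 2k3 + k4) = 0.473504
y(1.46) ≈ 0.4735

0.4735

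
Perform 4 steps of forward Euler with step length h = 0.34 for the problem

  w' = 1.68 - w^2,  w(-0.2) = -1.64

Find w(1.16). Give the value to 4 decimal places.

Euler: w_{n+1} = w_n + h·f(x_n, w_n).
x=-0.200000, w=-1.640000: f=-1.009600 → w ← -1.640000 + 0.34·(-1.009600) = -1.983264
x=0.140000, w=-1.983264: f=-2.253336 → w ← -1.983264 + 0.34·(-2.253336) = -2.749398
x=0.480000, w=-2.749398: f=-5.879191 → w ← -2.749398 + 0.34·(-5.879191) = -4.748323
x=0.820000, w=-4.748323: f=-20.866573 → w ← -4.748323 + 0.34·(-20.866573) = -11.842958
w(1.16) ≈ -11.8430

-11.8430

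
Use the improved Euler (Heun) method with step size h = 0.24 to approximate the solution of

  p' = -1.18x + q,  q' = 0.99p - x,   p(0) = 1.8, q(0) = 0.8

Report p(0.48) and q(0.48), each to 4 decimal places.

2.2510, 1.6395

Heun on (p,q): k1 = f(x_n, state_n); k2 = f(x_n + h, state_n + h·k1); state_{n+1} = state_n + (h/2)·(k1 + k2).
0.000000: (1.800000, 0.800000)
  k1 = (0.800000, 1.782000)
  predictor → (1.992000, 1.227680)
  k2 = (0.944480, 1.732080)
  → (2.009338, 1.221690)
0.240000: (2.009338, 1.221690)
  k1 = (0.938490, 1.749244)
  predictor → (2.234575, 1.641508)
  k2 = (1.075108, 1.732229)
  → (2.250969, 1.639466)
(p(0.48), q(0.48)) ≈ (2.2510, 1.6395)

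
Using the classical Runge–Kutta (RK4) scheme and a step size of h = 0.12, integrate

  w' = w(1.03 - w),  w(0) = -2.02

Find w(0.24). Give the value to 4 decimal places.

RK4: k1 = f(x_n, w_n); k2 = f(x_n + h/2, w_n + (h/2)·k1); k3 = f(x_n + h/2, w_n + (h/2)·k2); k4 = f(x_n + h, w_n + h·k3); w_{n+1} = w_n + (h/6)·(k1 + 2k2 + 2k3 + k4).
x=0.000000, w=-2.020000:
  k1 = f(0.000000, -2.020000) = -6.161000
  k2 = f(0.060000, -2.389660) = -8.171825
  k3 = f(0.060000, -2.510309) = -8.887272
  k4 = f(0.120000, -3.086473) = -12.705381
  w ← -2.020000 + (0.12/6)·(k1 + 2k2 + 2k3 + k4) = -3.079691
x=0.120000, w=-3.079691:
  k1 = f(0.120000, -3.079691) = -12.656582
  k2 = f(0.180000, -3.839086) = -18.692844
  k3 = f(0.180000, -4.201262) = -21.977903
  k4 = f(0.240000, -5.717040) = -38.573096
  w ← -3.079691 + (0.12/6)·(k1 + 2k2 + 2k3 + k4) = -5.731115
w(0.24) ≈ -5.7311

-5.7311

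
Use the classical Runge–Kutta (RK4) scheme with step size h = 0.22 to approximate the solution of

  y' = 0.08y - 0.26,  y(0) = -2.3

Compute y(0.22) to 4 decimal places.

-2.3985

RK4: k1 = f(x_n, y_n); k2 = f(x_n + h/2, y_n + (h/2)·k1); k3 = f(x_n + h/2, y_n + (h/2)·k2); k4 = f(x_n + h, y_n + h·k3); y_{n+1} = y_n + (h/6)·(k1 + 2k2 + 2k3 + k4).
x=0.000000, y=-2.300000:
  k1 = f(0.000000, -2.300000) = -0.444000
  k2 = f(0.110000, -2.348840) = -0.447907
  k3 = f(0.110000, -2.349270) = -0.447942
  k4 = f(0.220000, -2.398547) = -0.451884
  y ← -2.300000 + (0.22/6)·(k1 + 2k2 + 2k3 + k4) = -2.398545
y(0.22) ≈ -2.3985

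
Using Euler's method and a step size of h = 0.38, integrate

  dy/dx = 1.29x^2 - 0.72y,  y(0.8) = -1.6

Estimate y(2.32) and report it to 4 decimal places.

Euler: y_{n+1} = y_n + h·f(x_n, y_n).
x=0.800000, y=-1.600000: f=1.977600 → y ← -1.600000 + 0.38·1.977600 = -0.848512
x=1.180000, y=-0.848512: f=2.407125 → y ← -0.848512 + 0.38·2.407125 = 0.066195
x=1.560000, y=0.066195: f=3.091683 → y ← 0.066195 + 0.38·3.091683 = 1.241035
x=1.940000, y=1.241035: f=3.961499 → y ← 1.241035 + 0.38·3.961499 = 2.746405
y(2.32) ≈ 2.7464

2.7464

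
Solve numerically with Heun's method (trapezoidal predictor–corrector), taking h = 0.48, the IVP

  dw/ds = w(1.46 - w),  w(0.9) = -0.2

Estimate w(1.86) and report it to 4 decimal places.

-1.0945

Heun: k1 = f(s_n, w_n); k2 = f(s_n + h, w_n + h·k1); w_{n+1} = w_n + (h/2)·(k1 + k2).
s=0.900000, w=-0.200000:
  k1 = f(0.900000, -0.200000) = -0.332000
  k2 = f(1.380000, -0.359360) = -0.653805
  w ← -0.200000 + (0.48/2)·(-0.332000 + (-0.653805)) = -0.436593
s=1.380000, w=-0.436593:
  k1 = f(1.380000, -0.436593) = -0.828040
  k2 = f(1.860000, -0.834052) = -1.913360
  w ← -0.436593 + (0.48/2)·(-0.828040 + (-1.913360)) = -1.094529
w(1.86) ≈ -1.0945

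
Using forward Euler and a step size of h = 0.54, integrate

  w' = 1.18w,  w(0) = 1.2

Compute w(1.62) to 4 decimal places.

5.2661

Euler: w_{n+1} = w_n + h·f(x_n, w_n).
x=0.000000, w=1.200000: f=1.416000 → w ← 1.200000 + 0.54·1.416000 = 1.964640
x=0.540000, w=1.964640: f=2.318275 → w ← 1.964640 + 0.54·2.318275 = 3.216509
x=1.080000, w=3.216509: f=3.795480 → w ← 3.216509 + 0.54·3.795480 = 5.266068
w(1.62) ≈ 5.2661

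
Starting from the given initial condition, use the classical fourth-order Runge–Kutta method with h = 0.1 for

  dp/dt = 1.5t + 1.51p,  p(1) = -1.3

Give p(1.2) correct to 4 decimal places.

-1.3748

RK4: k1 = f(t_n, p_n); k2 = f(t_n + h/2, p_n + (h/2)·k1); k3 = f(t_n + h/2, p_n + (h/2)·k2); k4 = f(t_n + h, p_n + h·k3); p_{n+1} = p_n + (h/6)·(k1 + 2k2 + 2k3 + k4).
t=1.000000, p=-1.300000:
  k1 = f(1.000000, -1.300000) = -0.463000
  k2 = f(1.050000, -1.323150) = -0.422956
  k3 = f(1.050000, -1.321148) = -0.419933
  k4 = f(1.100000, -1.341993) = -0.376410
  p ← -1.300000 + (0.1/6)·(k1 + 2k2 + 2k3 + k4) = -1.342086
t=1.100000, p=-1.342086:
  k1 = f(1.100000, -1.342086) = -0.376551
  k2 = f(1.150000, -1.360914) = -0.329980
  k3 = f(1.150000, -1.358585) = -0.326464
  k4 = f(1.200000, -1.374733) = -0.275847
  p ← -1.342086 + (0.1/6)·(k1 + 2k2 + 2k3 + k4) = -1.374841
p(1.2) ≈ -1.3748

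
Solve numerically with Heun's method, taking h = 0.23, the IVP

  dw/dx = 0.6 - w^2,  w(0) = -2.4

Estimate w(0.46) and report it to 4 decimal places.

-15.2538

Heun: k1 = f(x_n, w_n); k2 = f(x_n + h, w_n + h·k1); w_{n+1} = w_n + (h/2)·(k1 + k2).
x=0.000000, w=-2.400000:
  k1 = f(0.000000, -2.400000) = -5.160000
  k2 = f(0.230000, -3.586800) = -12.265134
  w ← -2.400000 + (0.23/2)·(-5.160000 + (-12.265134)) = -4.403890
x=0.230000, w=-4.403890:
  k1 = f(0.230000, -4.403890) = -18.794251
  k2 = f(0.460000, -8.726568) = -75.552992
  w ← -4.403890 + (0.23/2)·(-18.794251 + (-75.552992)) = -15.253823
w(0.46) ≈ -15.2538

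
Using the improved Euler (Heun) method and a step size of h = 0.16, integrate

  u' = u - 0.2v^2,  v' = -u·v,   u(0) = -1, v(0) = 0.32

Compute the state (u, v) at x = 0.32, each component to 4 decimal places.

Heun on (u,v): k1 = f(x_n, state_n); k2 = f(x_n + h, state_n + h·k1); state_{n+1} = state_n + (h/2)·(k1 + k2).
0.000000: (-1.000000, 0.320000)
  k1 = (-1.020480, 0.320000)
  predictor → (-1.163277, 0.371200)
  k2 = (-1.190835, 0.431808)
  → (-1.176905, 0.380145)
0.160000: (-1.176905, 0.380145)
  k1 = (-1.205807, 0.447394)
  predictor → (-1.369834, 0.451728)
  k2 = (-1.410646, 0.618792)
  → (-1.386221, 0.465440)
(u(0.32), v(0.32)) ≈ (-1.3862, 0.4654)

-1.3862, 0.4654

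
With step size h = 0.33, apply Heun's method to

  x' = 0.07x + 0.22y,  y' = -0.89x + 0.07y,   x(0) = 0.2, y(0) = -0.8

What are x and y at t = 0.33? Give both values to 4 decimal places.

Heun on (x,y): k1 = f(t_n, state_n); k2 = f(t_n + h, state_n + h·k1); state_{n+1} = state_n + (h/2)·(k1 + k2).
0.000000: (0.200000, -0.800000)
  k1 = (-0.162000, -0.234000)
  predictor → (0.146540, -0.877220)
  k2 = (-0.182731, -0.191826)
  → (0.143119, -0.870261)
(x(0.33), y(0.33)) ≈ (0.1431, -0.8703)

0.1431, -0.8703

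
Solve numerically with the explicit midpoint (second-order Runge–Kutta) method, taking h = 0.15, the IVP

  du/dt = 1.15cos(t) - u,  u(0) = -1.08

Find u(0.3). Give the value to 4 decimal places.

-0.5087

Midpoint: k1 = f(t_n, u_n); k2 = f(t_n + h/2, u_n + (h/2)·k1); u_{n+1} = u_n + h·k2.
t=0.000000, u=-1.080000:
  k1 = f(0.000000, -1.080000) = 2.230000
  k2 = f(0.075000, -0.912750) = 2.059517
  u ← -1.080000 + 0.15·2.059517 = -0.771072
t=0.150000, u=-0.771072:
  k1 = f(0.150000, -0.771072) = 1.908159
  k2 = f(0.225000, -0.627960) = 1.748974
  u ← -0.771072 + 0.15·1.748974 = -0.508726
u(0.3) ≈ -0.5087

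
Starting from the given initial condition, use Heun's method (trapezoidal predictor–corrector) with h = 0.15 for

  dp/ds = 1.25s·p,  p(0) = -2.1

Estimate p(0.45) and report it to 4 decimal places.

-2.3825

Heun: k1 = f(s_n, p_n); k2 = f(s_n + h, p_n + h·k1); p_{n+1} = p_n + (h/2)·(k1 + k2).
s=0.000000, p=-2.100000:
  k1 = f(0.000000, -2.100000) = 0.000000
  k2 = f(0.150000, -2.100000) = -0.393750
  p ← -2.100000 + (0.15/2)·(0.000000 + (-0.393750)) = -2.129531
s=0.150000, p=-2.129531:
  k1 = f(0.150000, -2.129531) = -0.399287
  k2 = f(0.300000, -2.189424) = -0.821034
  p ← -2.129531 + (0.15/2)·(-0.399287 + (-0.821034)) = -2.221055
s=0.300000, p=-2.221055:
  k1 = f(0.300000, -2.221055) = -0.832896
  k2 = f(0.450000, -2.345990) = -1.319619
  p ← -2.221055 + (0.15/2)·(-0.832896 + (-1.319619)) = -2.382494
p(0.45) ≈ -2.3825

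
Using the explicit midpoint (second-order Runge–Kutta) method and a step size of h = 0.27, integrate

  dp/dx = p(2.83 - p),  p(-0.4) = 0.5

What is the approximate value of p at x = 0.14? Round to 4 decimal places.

Midpoint: k1 = f(x_n, p_n); k2 = f(x_n + h/2, p_n + (h/2)·k1); p_{n+1} = p_n + h·k2.
x=-0.400000, p=0.500000:
  k1 = f(-0.400000, 0.500000) = 1.165000
  k2 = f(-0.265000, 0.657275) = 1.428078
  p ← 0.500000 + 0.27·1.428078 = 0.885581
x=-0.130000, p=0.885581:
  k1 = f(-0.130000, 0.885581) = 1.721941
  k2 = f(0.005000, 1.118043) = 1.914042
  p ← 0.885581 + 0.27·1.914042 = 1.402372
p(0.14) ≈ 1.4024

1.4024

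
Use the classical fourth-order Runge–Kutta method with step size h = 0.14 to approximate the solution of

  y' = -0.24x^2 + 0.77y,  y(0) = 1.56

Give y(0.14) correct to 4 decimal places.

1.7373

RK4: k1 = f(x_n, y_n); k2 = f(x_n + h/2, y_n + (h/2)·k1); k3 = f(x_n + h/2, y_n + (h/2)·k2); k4 = f(x_n + h, y_n + h·k3); y_{n+1} = y_n + (h/6)·(k1 + 2k2 + 2k3 + k4).
x=0.000000, y=1.560000:
  k1 = f(0.000000, 1.560000) = 1.201200
  k2 = f(0.070000, 1.644084) = 1.264769
  k3 = f(0.070000, 1.648534) = 1.268195
  k4 = f(0.140000, 1.737547) = 1.333207
  y ← 1.560000 + (0.14/6)·(k1 + 2k2 + 2k3 + k4) = 1.737341
y(0.14) ≈ 1.7373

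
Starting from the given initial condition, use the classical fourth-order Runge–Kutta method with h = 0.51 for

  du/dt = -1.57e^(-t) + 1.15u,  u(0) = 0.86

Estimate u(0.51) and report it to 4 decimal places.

RK4: k1 = f(t_n, u_n); k2 = f(t_n + h/2, u_n + (h/2)·k1); k3 = f(t_n + h/2, u_n + (h/2)·k2); k4 = f(t_n + h, u_n + h·k3); u_{n+1} = u_n + (h/6)·(k1 + 2k2 + 2k3 + k4).
t=0.000000, u=0.860000:
  k1 = f(0.000000, 0.860000) = -0.581000
  k2 = f(0.255000, 0.711845) = -0.397997
  k3 = f(0.255000, 0.758511) = -0.344332
  k4 = f(0.510000, 0.684391) = -0.155729
  u ← 0.860000 + (0.51/6)·(k1 + 2k2 + 2k3 + k4) = 0.671182
u(0.51) ≈ 0.6712

0.6712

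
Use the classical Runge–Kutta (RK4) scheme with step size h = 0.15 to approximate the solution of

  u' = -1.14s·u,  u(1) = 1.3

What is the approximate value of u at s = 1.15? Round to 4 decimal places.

1.0817

RK4: k1 = f(s_n, u_n); k2 = f(s_n + h/2, u_n + (h/2)·k1); k3 = f(s_n + h/2, u_n + (h/2)·k2); k4 = f(s_n + h, u_n + h·k3); u_{n+1} = u_n + (h/6)·(k1 + 2k2 + 2k3 + k4).
s=1.000000, u=1.300000:
  k1 = f(1.000000, 1.300000) = -1.482000
  k2 = f(1.075000, 1.188850) = -1.456936
  k3 = f(1.075000, 1.190730) = -1.459239
  k4 = f(1.150000, 1.081114) = -1.417341
  u ← 1.300000 + (0.15/6)·(k1 + 2k2 + 2k3 + k4) = 1.081708
u(1.15) ≈ 1.0817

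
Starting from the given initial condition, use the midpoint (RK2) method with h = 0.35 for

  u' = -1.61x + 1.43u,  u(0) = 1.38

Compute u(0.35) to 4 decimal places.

Midpoint: k1 = f(x_n, u_n); k2 = f(x_n + h/2, u_n + (h/2)·k1); u_{n+1} = u_n + h·k2.
x=0.000000, u=1.380000:
  k1 = f(0.000000, 1.380000) = 1.973400
  k2 = f(0.175000, 1.725345) = 2.185493
  u ← 1.380000 + 0.35·2.185493 = 2.144923
u(0.35) ≈ 2.1449

2.1449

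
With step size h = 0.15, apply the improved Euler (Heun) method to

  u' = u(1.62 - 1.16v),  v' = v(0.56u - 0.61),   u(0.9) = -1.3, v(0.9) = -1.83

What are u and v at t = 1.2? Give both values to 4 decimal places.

Heun on (u,v): k1 = f(t_n, state_n); k2 = f(t_n + h, state_n + h·k1); state_{n+1} = state_n + (h/2)·(k1 + k2).
0.900000: (-1.300000, -1.830000)
  k1 = (-4.865640, 2.448540)
  predictor → (-2.029846, -1.462719)
  k2 = (-6.732500, 2.554951)
  → (-2.169860, -1.454738)
1.050000: (-2.169860, -1.454738)
  k1 = (-7.176805, 2.655074)
  predictor → (-3.246381, -1.056477)
  k2 = (-9.237621, 2.565098)
  → (-3.400942, -1.063225)
(u(1.2), v(1.2)) ≈ (-3.4009, -1.0632)

-3.4009, -1.0632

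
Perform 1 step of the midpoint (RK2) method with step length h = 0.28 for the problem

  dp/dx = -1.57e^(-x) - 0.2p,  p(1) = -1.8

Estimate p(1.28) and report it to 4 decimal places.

Midpoint: k1 = f(x_n, p_n); k2 = f(x_n + h/2, p_n + (h/2)·k1); p_{n+1} = p_n + h·k2.
x=1.000000, p=-1.800000:
  k1 = f(1.000000, -1.800000) = -0.217571
  k2 = f(1.140000, -1.830460) = -0.136024
  p ← -1.800000 + 0.28·(-0.136024) = -1.838087
p(1.28) ≈ -1.8381

-1.8381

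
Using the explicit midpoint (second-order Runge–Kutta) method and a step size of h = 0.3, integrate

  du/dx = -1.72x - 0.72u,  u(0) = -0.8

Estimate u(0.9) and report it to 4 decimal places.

-0.9989

Midpoint: k1 = f(x_n, u_n); k2 = f(x_n + h/2, u_n + (h/2)·k1); u_{n+1} = u_n + h·k2.
x=0.000000, u=-0.800000:
  k1 = f(0.000000, -0.800000) = 0.576000
  k2 = f(0.150000, -0.713600) = 0.255792
  u ← -0.800000 + 0.3·0.255792 = -0.723262
x=0.300000, u=-0.723262:
  k1 = f(0.300000, -0.723262) = 0.004749
  k2 = f(0.450000, -0.722550) = -0.253764
  u ← -0.723262 + 0.3·(-0.253764) = -0.799392
x=0.600000, u=-0.799392:
  k1 = f(0.600000, -0.799392) = -0.456438
  k2 = f(0.750000, -0.867857) = -0.665143
  u ← -0.799392 + 0.3·(-0.665143) = -0.998934
u(0.9) ≈ -0.9989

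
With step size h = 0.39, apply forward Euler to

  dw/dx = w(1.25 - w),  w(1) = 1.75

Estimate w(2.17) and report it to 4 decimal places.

Euler: w_{n+1} = w_n + h·f(x_n, w_n).
x=1.000000, w=1.750000: f=-0.875000 → w ← 1.750000 + 0.39·(-0.875000) = 1.408750
x=1.390000, w=1.408750: f=-0.223639 → w ← 1.408750 + 0.39·(-0.223639) = 1.321531
x=1.780000, w=1.321531: f=-0.094530 → w ← 1.321531 + 0.39·(-0.094530) = 1.284664
w(2.17) ≈ 1.2847

1.2847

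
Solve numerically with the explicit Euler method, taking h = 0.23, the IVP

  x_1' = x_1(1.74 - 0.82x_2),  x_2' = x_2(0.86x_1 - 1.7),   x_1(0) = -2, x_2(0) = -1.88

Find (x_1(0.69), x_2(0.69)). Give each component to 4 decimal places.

-7.2191, -0.0142

Euler on (x_1,x_2): x_1_{n+1} = x_1_n + h·x_1', x_2_{n+1} = x_2_n + h·x_2'.
0.000000: (-2.000000, -1.880000); f=(-6.563200, 6.429600) → (-3.509536, -0.401192)
0.230000: (-3.509536, -0.401192); f=(-7.261151, 1.892904) → (-5.179601, 0.034176)
0.460000: (-5.179601, 0.034176); f=(-8.867350, -0.210335) → (-7.219091, -0.014201)
(x_1(0.69), x_2(0.69)) ≈ (-7.2191, -0.0142)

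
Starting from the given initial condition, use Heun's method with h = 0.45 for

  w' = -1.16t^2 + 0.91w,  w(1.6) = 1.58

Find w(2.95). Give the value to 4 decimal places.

Heun: k1 = f(t_n, w_n); k2 = f(t_n + h, w_n + h·k1); w_{n+1} = w_n + (h/2)·(k1 + k2).
t=1.600000, w=1.580000:
  k1 = f(1.600000, 1.580000) = -1.531800
  k2 = f(2.050000, 0.890690) = -4.064372
  w ← 1.580000 + (0.45/2)·(-1.531800 + (-4.064372)) = 0.320861
t=2.050000, w=0.320861:
  k1 = f(2.050000, 0.320861) = -4.582916
  k2 = f(2.500000, -1.741451) = -8.834720
  w ← 0.320861 + (0.45/2)·(-4.582916 + (-8.834720)) = -2.698107
t=2.500000, w=-2.698107:
  k1 = f(2.500000, -2.698107) = -9.705277
  k2 = f(2.950000, -7.065482) = -16.524488
  w ← -2.698107 + (0.45/2)·(-9.705277 + (-16.524488)) = -8.599804
w(2.95) ≈ -8.5998

-8.5998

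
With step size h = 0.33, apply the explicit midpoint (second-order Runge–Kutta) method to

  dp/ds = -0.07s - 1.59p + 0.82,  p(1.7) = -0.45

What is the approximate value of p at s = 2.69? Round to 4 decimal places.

Midpoint: k1 = f(s_n, p_n); k2 = f(s_n + h/2, p_n + (h/2)·k1); p_{n+1} = p_n + h·k2.
s=1.700000, p=-0.450000:
  k1 = f(1.700000, -0.450000) = 1.416500
  k2 = f(1.865000, -0.216277) = 1.033331
  p ← -0.450000 + 0.33·1.033331 = -0.109001
s=2.030000, p=-0.109001:
  k1 = f(2.030000, -0.109001) = 0.851211
  k2 = f(2.195000, 0.031449) = 0.616346
  p ← -0.109001 + 0.33·0.616346 = 0.094393
s=2.360000, p=0.094393:
  k1 = f(2.360000, 0.094393) = 0.504714
  k2 = f(2.525000, 0.177671) = 0.360753
  p ← 0.094393 + 0.33·0.360753 = 0.213442
p(2.69) ≈ 0.2134

0.2134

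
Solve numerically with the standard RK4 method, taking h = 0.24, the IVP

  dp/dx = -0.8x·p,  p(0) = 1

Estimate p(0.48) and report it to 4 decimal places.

0.9120

RK4: k1 = f(x_n, p_n); k2 = f(x_n + h/2, p_n + (h/2)·k1); k3 = f(x_n + h/2, p_n + (h/2)·k2); k4 = f(x_n + h, p_n + h·k3); p_{n+1} = p_n + (h/6)·(k1 + 2k2 + 2k3 + k4).
x=0.000000, p=1.000000:
  k1 = f(0.000000, 1.000000) = 0.000000
  k2 = f(0.120000, 1.000000) = -0.096000
  k3 = f(0.120000, 0.988480) = -0.094894
  k4 = f(0.240000, 0.977225) = -0.187627
  p ← 1.000000 + (0.24/6)·(k1 + 2k2 + 2k3 + k4) = 0.977223
x=0.240000, p=0.977223:
  k1 = f(0.240000, 0.977223) = -0.187627
  k2 = f(0.360000, 0.954708) = -0.274956
  k3 = f(0.360000, 0.944229) = -0.271938
  k4 = f(0.480000, 0.911958) = -0.350192
  p ← 0.977223 + (0.24/6)·(k1 + 2k2 + 2k3 + k4) = 0.911959
p(0.48) ≈ 0.9120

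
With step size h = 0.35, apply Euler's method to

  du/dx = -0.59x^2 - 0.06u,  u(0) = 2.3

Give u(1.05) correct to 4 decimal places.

2.0322

Euler: u_{n+1} = u_n + h·f(x_n, u_n).
x=0.000000, u=2.300000: f=-0.138000 → u ← 2.300000 + 0.35·(-0.138000) = 2.251700
x=0.350000, u=2.251700: f=-0.207377 → u ← 2.251700 + 0.35·(-0.207377) = 2.179118
x=0.700000, u=2.179118: f=-0.419847 → u ← 2.179118 + 0.35·(-0.419847) = 2.032172
u(1.05) ≈ 2.0322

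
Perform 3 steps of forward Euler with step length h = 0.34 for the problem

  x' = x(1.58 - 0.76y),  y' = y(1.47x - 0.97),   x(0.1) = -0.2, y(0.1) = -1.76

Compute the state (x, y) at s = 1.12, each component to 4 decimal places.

Euler on (x,y): x_{n+1} = x_n + h·x', y_{n+1} = y_n + h·y'.
0.100000: (-0.200000, -1.760000); f=(-0.583520, 2.224640) → (-0.398397, -1.003622)
0.440000: (-0.398397, -1.003622); f=(-0.933345, 1.561278) → (-0.715734, -0.472788)
0.780000: (-0.715734, -0.472788); f=(-1.388037, 0.956038) → (-1.187667, -0.147735)
(x(1.12), y(1.12)) ≈ (-1.1877, -0.1477)

-1.1877, -0.1477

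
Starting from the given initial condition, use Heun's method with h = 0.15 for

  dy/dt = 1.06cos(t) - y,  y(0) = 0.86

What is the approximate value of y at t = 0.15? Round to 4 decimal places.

0.8869

Heun: k1 = f(t_n, y_n); k2 = f(t_n + h, y_n + h·k1); y_{n+1} = y_n + (h/2)·(k1 + k2).
t=0.000000, y=0.860000:
  k1 = f(0.000000, 0.860000) = 0.200000
  k2 = f(0.150000, 0.890000) = 0.158097
  y ← 0.860000 + (0.15/2)·(0.200000 + 0.158097) = 0.886857
y(0.15) ≈ 0.8869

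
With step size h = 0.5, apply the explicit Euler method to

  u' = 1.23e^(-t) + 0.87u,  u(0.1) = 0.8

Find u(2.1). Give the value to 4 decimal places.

Euler: u_{n+1} = u_n + h·f(t_n, u_n).
t=0.100000, u=0.800000: f=1.808950 → u ← 0.800000 + 0.5·1.808950 = 1.704475
t=0.600000, u=1.704475: f=2.157932 → u ← 1.704475 + 0.5·2.157932 = 2.783441
t=1.100000, u=2.783441: f=2.831025 → u ← 2.783441 + 0.5·2.831025 = 4.198953
t=1.600000, u=4.198953: f=3.901422 → u ← 4.198953 + 0.5·3.901422 = 6.149664
u(2.1) ≈ 6.1497

6.1497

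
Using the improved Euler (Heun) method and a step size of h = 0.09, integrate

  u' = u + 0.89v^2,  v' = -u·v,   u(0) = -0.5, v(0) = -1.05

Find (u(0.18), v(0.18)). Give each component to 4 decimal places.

-0.3885, -1.1387

Heun on (u,v): k1 = f(s_n, state_n); k2 = f(s_n + h, state_n + h·k1); state_{n+1} = state_n + (h/2)·(k1 + k2).
0.000000: (-0.500000, -1.050000)
  k1 = (0.481225, -0.525000)
  predictor → (-0.456690, -1.097250)
  k2 = (0.614832, -0.501103)
  → (-0.450677, -1.096175)
0.090000: (-0.450677, -1.096175)
  k1 = (0.618746, -0.494021)
  predictor → (-0.394990, -1.140637)
  k2 = (0.762946, -0.450540)
  → (-0.388501, -1.138680)
(u(0.18), v(0.18)) ≈ (-0.3885, -1.1387)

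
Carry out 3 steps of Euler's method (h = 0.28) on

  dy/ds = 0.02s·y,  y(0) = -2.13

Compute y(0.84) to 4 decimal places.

Euler: y_{n+1} = y_n + h·f(s_n, y_n).
s=0.000000, y=-2.130000: f=0.000000 → y ← -2.130000 + 0.28·0.000000 = -2.130000
s=0.280000, y=-2.130000: f=-0.011928 → y ← -2.130000 + 0.28·(-0.011928) = -2.133340
s=0.560000, y=-2.133340: f=-0.023893 → y ← -2.133340 + 0.28·(-0.023893) = -2.140030
y(0.84) ≈ -2.1400

-2.1400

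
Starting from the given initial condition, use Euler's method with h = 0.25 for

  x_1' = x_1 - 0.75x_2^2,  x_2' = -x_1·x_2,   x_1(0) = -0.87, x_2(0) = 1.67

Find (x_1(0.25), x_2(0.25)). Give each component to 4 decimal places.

-1.6104, 2.0332

Euler on (x_1,x_2): x_1_{n+1} = x_1_n + h·x_1', x_2_{n+1} = x_2_n + h·x_2'.
0.000000: (-0.870000, 1.670000); f=(-2.961675, 1.452900) → (-1.610419, 2.033225)
(x_1(0.25), x_2(0.25)) ≈ (-1.6104, 2.0332)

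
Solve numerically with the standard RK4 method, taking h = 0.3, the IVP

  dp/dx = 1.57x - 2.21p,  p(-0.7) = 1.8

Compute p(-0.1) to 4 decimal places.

RK4: k1 = f(x_n, p_n); k2 = f(x_n + h/2, p_n + (h/2)·k1); k3 = f(x_n + h/2, p_n + (h/2)·k2); k4 = f(x_n + h, p_n + h·k3); p_{n+1} = p_n + (h/6)·(k1 + 2k2 + 2k3 + k4).
x=-0.700000, p=1.800000:
  k1 = f(-0.700000, 1.800000) = -5.077000
  k2 = f(-0.550000, 1.038450) = -3.158475
  k3 = f(-0.550000, 1.326229) = -3.794466
  k4 = f(-0.400000, 0.661660) = -2.090269
  p ← 1.800000 + (0.3/6)·(k1 + 2k2 + 2k3 + k4) = 0.746343
x=-0.400000, p=0.746343:
  k1 = f(-0.400000, 0.746343) = -2.277417
  k2 = f(-0.250000, 0.404730) = -1.286953
  k3 = f(-0.250000, 0.553300) = -1.615292
  k4 = f(-0.100000, 0.261755) = -0.735478
  p ← 0.746343 + (0.3/6)·(k1 + 2k2 + 2k3 + k4) = 0.305473
p(-0.1) ≈ 0.3055

0.3055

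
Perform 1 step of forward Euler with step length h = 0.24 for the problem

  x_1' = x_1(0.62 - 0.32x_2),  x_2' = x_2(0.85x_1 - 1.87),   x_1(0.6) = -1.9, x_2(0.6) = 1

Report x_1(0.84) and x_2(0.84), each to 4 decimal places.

Euler on (x_1,x_2): x_1_{n+1} = x_1_n + h·x_1', x_2_{n+1} = x_2_n + h·x_2'.
0.600000: (-1.900000, 1.000000); f=(-0.570000, -3.485000) → (-2.036800, 0.163600)
(x_1(0.84), x_2(0.84)) ≈ (-2.0368, 0.1636)

-2.0368, 0.1636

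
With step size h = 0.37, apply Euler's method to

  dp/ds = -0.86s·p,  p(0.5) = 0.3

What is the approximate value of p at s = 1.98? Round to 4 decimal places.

0.0539

Euler: p_{n+1} = p_n + h·f(s_n, p_n).
s=0.500000, p=0.300000: f=-0.129000 → p ← 0.300000 + 0.37·(-0.129000) = 0.252270
s=0.870000, p=0.252270: f=-0.188748 → p ← 0.252270 + 0.37·(-0.188748) = 0.182433
s=1.240000, p=0.182433: f=-0.194547 → p ← 0.182433 + 0.37·(-0.194547) = 0.110451
s=1.610000, p=0.110451: f=-0.152930 → p ← 0.110451 + 0.37·(-0.152930) = 0.053867
p(1.98) ≈ 0.0539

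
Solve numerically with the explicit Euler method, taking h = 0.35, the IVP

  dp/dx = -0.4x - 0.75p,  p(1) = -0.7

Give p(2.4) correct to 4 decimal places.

-0.8286

Euler: p_{n+1} = p_n + h·f(x_n, p_n).
x=1.000000, p=-0.700000: f=0.125000 → p ← -0.700000 + 0.35·0.125000 = -0.656250
x=1.350000, p=-0.656250: f=-0.047813 → p ← -0.656250 + 0.35·(-0.047813) = -0.672984
x=1.700000, p=-0.672984: f=-0.175262 → p ← -0.672984 + 0.35·(-0.175262) = -0.734326
x=2.050000, p=-0.734326: f=-0.269256 → p ← -0.734326 + 0.35·(-0.269256) = -0.828565
p(2.4) ≈ -0.8286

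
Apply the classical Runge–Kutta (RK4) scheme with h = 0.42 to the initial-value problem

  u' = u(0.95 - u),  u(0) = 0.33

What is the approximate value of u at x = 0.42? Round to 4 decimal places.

0.4202

RK4: k1 = f(x_n, u_n); k2 = f(x_n + h/2, u_n + (h/2)·k1); k3 = f(x_n + h/2, u_n + (h/2)·k2); k4 = f(x_n + h, u_n + h·k3); u_{n+1} = u_n + (h/6)·(k1 + 2k2 + 2k3 + k4).
x=0.000000, u=0.330000:
  k1 = f(0.000000, 0.330000) = 0.204600
  k2 = f(0.210000, 0.372966) = 0.215214
  k3 = f(0.210000, 0.375195) = 0.215664
  k4 = f(0.420000, 0.420579) = 0.222663
  u ← 0.330000 + (0.42/6)·(k1 + 2k2 + 2k3 + k4) = 0.420231
u(0.42) ≈ 0.4202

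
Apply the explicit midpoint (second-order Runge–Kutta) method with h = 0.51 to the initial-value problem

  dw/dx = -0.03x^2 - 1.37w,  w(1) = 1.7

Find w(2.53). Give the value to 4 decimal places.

Midpoint: k1 = f(x_n, w_n); k2 = f(x_n + h/2, w_n + (h/2)·k1); w_{n+1} = w_n + h·k2.
x=1.000000, w=1.700000:
  k1 = f(1.000000, 1.700000) = -2.359000
  k2 = f(1.255000, 1.098455) = -1.552134
  w ← 1.700000 + 0.51·(-1.552134) = 0.908412
x=1.510000, w=0.908412:
  k1 = f(1.510000, 0.908412) = -1.312927
  k2 = f(1.765000, 0.573615) = -0.879310
  w ← 0.908412 + 0.51·(-0.879310) = 0.459964
x=2.020000, w=0.459964:
  k1 = f(2.020000, 0.459964) = -0.752562
  k2 = f(2.275000, 0.268060) = -0.522511
  w ← 0.459964 + 0.51·(-0.522511) = 0.193483
w(2.53) ≈ 0.1935

0.1935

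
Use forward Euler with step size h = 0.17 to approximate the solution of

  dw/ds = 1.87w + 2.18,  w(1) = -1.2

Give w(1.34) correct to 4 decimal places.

Euler: w_{n+1} = w_n + h·f(s_n, w_n).
s=1.000000, w=-1.200000: f=-0.064000 → w ← -1.200000 + 0.17·(-0.064000) = -1.210880
s=1.170000, w=-1.210880: f=-0.084346 → w ← -1.210880 + 0.17·(-0.084346) = -1.225219
w(1.34) ≈ -1.2252

-1.2252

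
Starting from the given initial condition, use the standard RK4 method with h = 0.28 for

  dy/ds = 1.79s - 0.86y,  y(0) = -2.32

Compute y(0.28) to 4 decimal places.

RK4: k1 = f(s_n, y_n); k2 = f(s_n + h/2, y_n + (h/2)·k1); k3 = f(s_n + h/2, y_n + (h/2)·k2); k4 = f(s_n + h, y_n + h·k3); y_{n+1} = y_n + (h/6)·(k1 + 2k2 + 2k3 + k4).
s=0.000000, y=-2.320000:
  k1 = f(0.000000, -2.320000) = 1.995200
  k2 = f(0.140000, -2.040672) = 2.005578
  k3 = f(0.140000, -2.039219) = 2.004328
  k4 = f(0.280000, -1.758788) = 2.013758
  y ← -2.320000 + (0.28/6)·(k1 + 2k2 + 2k3 + k4) = -1.758657
y(0.28) ≈ -1.7587

-1.7587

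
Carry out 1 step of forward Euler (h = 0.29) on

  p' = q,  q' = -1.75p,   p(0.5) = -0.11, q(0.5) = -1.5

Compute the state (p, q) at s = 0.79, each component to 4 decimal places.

Euler on (p,q): p_{n+1} = p_n + h·p', q_{n+1} = q_n + h·q'.
0.500000: (-0.110000, -1.500000); f=(-1.500000, 0.192500) → (-0.545000, -1.444175)
(p(0.79), q(0.79)) ≈ (-0.5450, -1.4442)

-0.5450, -1.4442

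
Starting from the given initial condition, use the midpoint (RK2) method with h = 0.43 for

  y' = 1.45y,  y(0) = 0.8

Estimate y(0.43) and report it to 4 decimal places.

Midpoint: k1 = f(t_n, y_n); k2 = f(t_n + h/2, y_n + (h/2)·k1); y_{n+1} = y_n + h·k2.
t=0.000000, y=0.800000:
  k1 = f(0.000000, 0.800000) = 1.160000
  k2 = f(0.215000, 1.049400) = 1.521630
  y ← 0.800000 + 0.43·1.521630 = 1.454301
y(0.43) ≈ 1.4543

1.4543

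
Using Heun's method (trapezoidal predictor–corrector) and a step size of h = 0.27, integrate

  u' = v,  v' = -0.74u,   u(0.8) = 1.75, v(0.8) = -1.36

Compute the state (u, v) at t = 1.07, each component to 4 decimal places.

Heun on (u,v): k1 = f(t_n, state_n); k2 = f(t_n + h, state_n + h·k1); state_{n+1} = state_n + (h/2)·(k1 + k2).
0.800000: (1.750000, -1.360000)
  k1 = (-1.360000, -1.295000)
  predictor → (1.382800, -1.709650)
  k2 = (-1.709650, -1.023272)
  → (1.335597, -1.672967)
(u(1.07), v(1.07)) ≈ (1.3356, -1.6730)

1.3356, -1.6730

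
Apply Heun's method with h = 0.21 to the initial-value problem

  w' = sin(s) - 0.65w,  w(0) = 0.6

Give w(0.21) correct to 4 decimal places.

Heun: k1 = f(s_n, w_n); k2 = f(s_n + h, w_n + h·k1); w_{n+1} = w_n + (h/2)·(k1 + k2).
s=0.000000, w=0.600000:
  k1 = f(0.000000, 0.600000) = -0.390000
  k2 = f(0.210000, 0.518100) = -0.128305
  w ← 0.600000 + (0.21/2)·(-0.390000 + (-0.128305)) = 0.545578
w(0.21) ≈ 0.5456

0.5456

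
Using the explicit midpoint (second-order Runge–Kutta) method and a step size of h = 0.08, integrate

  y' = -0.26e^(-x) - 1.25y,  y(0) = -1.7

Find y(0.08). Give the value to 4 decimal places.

-1.5574

Midpoint: k1 = f(x_n, y_n); k2 = f(x_n + h/2, y_n + (h/2)·k1); y_{n+1} = y_n + h·k2.
x=0.000000, y=-1.700000:
  k1 = f(0.000000, -1.700000) = 1.865000
  k2 = f(0.040000, -1.625400) = 1.781945
  y ← -1.700000 + 0.08·1.781945 = -1.557444
y(0.08) ≈ -1.5574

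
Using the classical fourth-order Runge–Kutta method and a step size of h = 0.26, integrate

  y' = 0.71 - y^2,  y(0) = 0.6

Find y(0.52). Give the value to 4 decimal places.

0.7323

RK4: k1 = f(x_n, y_n); k2 = f(x_n + h/2, y_n + (h/2)·k1); k3 = f(x_n + h/2, y_n + (h/2)·k2); k4 = f(x_n + h, y_n + h·k3); y_{n+1} = y_n + (h/6)·(k1 + 2k2 + 2k3 + k4).
x=0.000000, y=0.600000:
  k1 = f(0.000000, 0.600000) = 0.350000
  k2 = f(0.130000, 0.645500) = 0.293330
  k3 = f(0.130000, 0.638133) = 0.302786
  k4 = f(0.260000, 0.678724) = 0.249333
  y ← 0.600000 + (0.26/6)·(k1 + 2k2 + 2k3 + k4) = 0.677635
x=0.260000, y=0.677635:
  k1 = f(0.260000, 0.677635) = 0.250811
  k2 = f(0.390000, 0.710240) = 0.205559
  k3 = f(0.390000, 0.704357) = 0.213881
  k4 = f(0.520000, 0.733244) = 0.172354
  y ← 0.677635 + (0.26/6)·(k1 + 2k2 + 2k3 + k4) = 0.732323
y(0.52) ≈ 0.7323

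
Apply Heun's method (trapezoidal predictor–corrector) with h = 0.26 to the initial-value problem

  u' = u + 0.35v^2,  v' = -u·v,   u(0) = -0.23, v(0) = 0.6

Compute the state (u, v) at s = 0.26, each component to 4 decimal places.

Heun on (u,v): k1 = f(s_n, state_n); k2 = f(s_n + h, state_n + h·k1); state_{n+1} = state_n + (h/2)·(k1 + k2).
0.000000: (-0.230000, 0.600000)
  k1 = (-0.104000, 0.138000)
  predictor → (-0.257040, 0.635880)
  k2 = (-0.115520, 0.163447)
  → (-0.258538, 0.639188)
(u(0.26), v(0.26)) ≈ (-0.2585, 0.6392)

-0.2585, 0.6392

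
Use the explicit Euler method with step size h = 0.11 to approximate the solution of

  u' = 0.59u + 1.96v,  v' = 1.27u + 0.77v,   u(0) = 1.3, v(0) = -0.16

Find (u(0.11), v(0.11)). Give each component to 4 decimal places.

1.3499, 0.0081

Euler on (u,v): u_{n+1} = u_n + h·u', v_{n+1} = v_n + h·v'.
0.000000: (1.300000, -0.160000); f=(0.453400, 1.527800) → (1.349874, 0.008058)
(u(0.11), v(0.11)) ≈ (1.3499, 0.0081)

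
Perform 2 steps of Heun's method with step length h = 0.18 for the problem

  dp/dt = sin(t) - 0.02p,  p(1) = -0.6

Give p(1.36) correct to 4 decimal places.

-0.2667

Heun: k1 = f(t_n, p_n); k2 = f(t_n + h, p_n + h·k1); p_{n+1} = p_n + (h/2)·(k1 + k2).
t=1.000000, p=-0.600000:
  k1 = f(1.000000, -0.600000) = 0.853471
  k2 = f(1.180000, -0.446375) = 0.933534
  p ← -0.600000 + (0.18/2)·(0.853471 + 0.933534) = -0.439170
t=1.180000, p=-0.439170:
  k1 = f(1.180000, -0.439170) = 0.933389
  k2 = f(1.360000, -0.271160) = 0.983288
  p ← -0.439170 + (0.18/2)·(0.933389 + 0.983288) = -0.266669
p(1.36) ≈ -0.2667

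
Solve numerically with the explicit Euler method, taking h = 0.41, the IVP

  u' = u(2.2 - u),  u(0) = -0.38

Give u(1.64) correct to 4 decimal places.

Euler: u_{n+1} = u_n + h·f(x_n, u_n).
x=0.000000, u=-0.380000: f=-0.980400 → u ← -0.380000 + 0.41·(-0.980400) = -0.781964
x=0.410000, u=-0.781964: f=-2.331788 → u ← -0.781964 + 0.41·(-2.331788) = -1.737997
x=0.820000, u=-1.737997: f=-6.844229 → u ← -1.737997 + 0.41·(-6.844229) = -4.544131
x=1.230000, u=-4.544131: f=-30.646215 → u ← -4.544131 + 0.41·(-30.646215) = -17.109079
u(1.64) ≈ -17.1091

-17.1091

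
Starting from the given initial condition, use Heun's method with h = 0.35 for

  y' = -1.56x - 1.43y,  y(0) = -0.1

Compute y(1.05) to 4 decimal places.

Heun: k1 = f(x_n, y_n); k2 = f(x_n + h, y_n + h·k1); y_{n+1} = y_n + (h/2)·(k1 + k2).
x=0.000000, y=-0.100000:
  k1 = f(0.000000, -0.100000) = 0.143000
  k2 = f(0.350000, -0.049950) = -0.474571
  y ← -0.100000 + (0.35/2)·(0.143000 + (-0.474571)) = -0.158025
x=0.350000, y=-0.158025:
  k1 = f(0.350000, -0.158025) = -0.320024
  k2 = f(0.700000, -0.270033) = -0.705852
  y ← -0.158025 + (0.35/2)·(-0.320024 + (-0.705852)) = -0.337553
x=0.700000, y=-0.337553:
  k1 = f(0.700000, -0.337553) = -0.609299
  k2 = f(1.050000, -0.550808) = -0.850345
  y ← -0.337553 + (0.35/2)·(-0.609299 + (-0.850345)) = -0.592991
y(1.05) ≈ -0.5930

-0.5930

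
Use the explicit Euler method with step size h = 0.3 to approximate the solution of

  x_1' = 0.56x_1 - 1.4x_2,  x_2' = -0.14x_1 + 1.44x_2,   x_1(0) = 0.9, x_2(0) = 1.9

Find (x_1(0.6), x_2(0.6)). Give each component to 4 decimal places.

-0.8311, 3.8314

Euler on (x_1,x_2): x_1_{n+1} = x_1_n + h·x_1', x_2_{n+1} = x_2_n + h·x_2'.
0.000000: (0.900000, 1.900000); f=(-2.156000, 2.610000) → (0.253200, 2.683000)
0.300000: (0.253200, 2.683000); f=(-3.614408, 3.828072) → (-0.831122, 3.831422)
(x_1(0.6), x_2(0.6)) ≈ (-0.8311, 3.8314)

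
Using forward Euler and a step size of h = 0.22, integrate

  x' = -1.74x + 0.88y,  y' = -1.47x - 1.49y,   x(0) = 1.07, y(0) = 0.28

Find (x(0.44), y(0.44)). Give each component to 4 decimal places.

0.4105, -0.3372

Euler on (x,y): x_{n+1} = x_n + h·x', y_{n+1} = y_n + h·y'.
0.000000: (1.070000, 0.280000); f=(-1.615400, -1.990100) → (0.714612, -0.157822)
0.220000: (0.714612, -0.157822); f=(-1.382308, -0.815325) → (0.410504, -0.337193)
(x(0.44), y(0.44)) ≈ (0.4105, -0.3372)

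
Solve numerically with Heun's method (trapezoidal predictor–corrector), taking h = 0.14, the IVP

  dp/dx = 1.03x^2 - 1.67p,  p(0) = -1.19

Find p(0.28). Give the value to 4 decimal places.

-0.7415

Heun: k1 = f(x_n, p_n); k2 = f(x_n + h, p_n + h·k1); p_{n+1} = p_n + (h/2)·(k1 + k2).
x=0.000000, p=-1.190000:
  k1 = f(0.000000, -1.190000) = 1.987300
  k2 = f(0.140000, -0.911778) = 1.542857
  p ← -1.190000 + (0.14/2)·(1.987300 + 1.542857) = -0.942889
x=0.140000, p=-0.942889:
  k1 = f(0.140000, -0.942889) = 1.594813
  k2 = f(0.280000, -0.719615) = 1.282509
  p ← -0.942889 + (0.14/2)·(1.594813 + 1.282509) = -0.741476
p(0.28) ≈ -0.7415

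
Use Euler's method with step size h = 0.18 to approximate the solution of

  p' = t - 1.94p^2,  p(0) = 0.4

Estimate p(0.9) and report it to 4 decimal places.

Euler: p_{n+1} = p_n + h·f(t_n, p_n).
t=0.000000, p=0.400000: f=-0.310400 → p ← 0.400000 + 0.18·(-0.310400) = 0.344128
t=0.180000, p=0.344128: f=-0.049743 → p ← 0.344128 + 0.18·(-0.049743) = 0.335174
t=0.360000, p=0.335174: f=0.142057 → p ← 0.335174 + 0.18·0.142057 = 0.360745
t=0.540000, p=0.360745: f=0.287535 → p ← 0.360745 + 0.18·0.287535 = 0.412501
t=0.720000, p=0.412501: f=0.389896 → p ← 0.412501 + 0.18·0.389896 = 0.482682
p(0.9) ≈ 0.4827

0.4827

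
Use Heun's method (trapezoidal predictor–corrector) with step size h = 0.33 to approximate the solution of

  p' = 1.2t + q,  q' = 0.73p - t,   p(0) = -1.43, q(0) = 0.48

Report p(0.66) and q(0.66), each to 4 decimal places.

Heun on (p,q): k1 = f(t_n, state_n); k2 = f(t_n + h, state_n + h·k1); state_{n+1} = state_n + (h/2)·(k1 + k2).
0.000000: (-1.430000, 0.480000)
  k1 = (0.480000, -1.043900)
  predictor → (-1.271600, 0.135513)
  k2 = (0.531513, -1.258268)
  → (-1.263100, 0.100142)
0.330000: (-1.263100, 0.100142)
  k1 = (0.496142, -1.252063)
  predictor → (-1.099373, -0.313039)
  k2 = (0.478961, -1.462543)
  → (-1.102208, -0.347768)
(p(0.66), q(0.66)) ≈ (-1.1022, -0.3478)

-1.1022, -0.3478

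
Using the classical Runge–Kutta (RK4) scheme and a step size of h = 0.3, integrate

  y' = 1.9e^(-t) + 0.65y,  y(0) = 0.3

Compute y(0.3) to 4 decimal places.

RK4: k1 = f(t_n, y_n); k2 = f(t_n + h/2, y_n + (h/2)·k1); k3 = f(t_n + h/2, y_n + (h/2)·k2); k4 = f(t_n + h, y_n + h·k3); y_{n+1} = y_n + (h/6)·(k1 + 2k2 + 2k3 + k4).
t=0.000000, y=0.300000:
  k1 = f(0.000000, 0.300000) = 2.095000
  k2 = f(0.150000, 0.614250) = 2.034608
  k3 = f(0.150000, 0.605191) = 2.028719
  k4 = f(0.300000, 0.908616) = 1.998155
  y ← 0.300000 + (0.3/6)·(k1 + 2k2 + 2k3 + k4) = 0.910990
y(0.3) ≈ 0.9110

0.9110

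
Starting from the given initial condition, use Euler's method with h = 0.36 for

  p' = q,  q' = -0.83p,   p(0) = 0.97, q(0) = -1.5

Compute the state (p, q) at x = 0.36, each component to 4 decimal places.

Euler on (p,q): p_{n+1} = p_n + h·p', q_{n+1} = q_n + h·q'.
0.000000: (0.970000, -1.500000); f=(-1.500000, -0.805100) → (0.430000, -1.789836)
(p(0.36), q(0.36)) ≈ (0.4300, -1.7898)

0.4300, -1.7898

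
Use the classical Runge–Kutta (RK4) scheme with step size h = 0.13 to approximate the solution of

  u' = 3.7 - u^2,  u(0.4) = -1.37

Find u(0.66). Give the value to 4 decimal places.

RK4: k1 = f(x_n, u_n); k2 = f(x_n + h/2, u_n + (h/2)·k1); k3 = f(x_n + h/2, u_n + (h/2)·k2); k4 = f(x_n + h, u_n + h·k3); u_{n+1} = u_n + (h/6)·(k1 + 2k2 + 2k3 + k4).
x=0.400000, u=-1.370000:
  k1 = f(0.400000, -1.370000) = 1.823100
  k2 = f(0.465000, -1.251499) = 2.133752
  k3 = f(0.465000, -1.231306) = 2.183885
  k4 = f(0.530000, -1.086095) = 2.520398
  u ← -1.370000 + (0.13/6)·(k1 + 2k2 + 2k3 + k4) = -1.088793
x=0.530000, u=-1.088793:
  k1 = f(0.530000, -1.088793) = 2.514529
  k2 = f(0.595000, -0.925349) = 2.843729
  k3 = f(0.595000, -0.903951) = 2.882873
  k4 = f(0.660000, -0.714020) = 3.190176
  u ← -1.088793 + (0.13/6)·(k1 + 2k2 + 2k3 + k4) = -0.717039
u(0.66) ≈ -0.7170

-0.7170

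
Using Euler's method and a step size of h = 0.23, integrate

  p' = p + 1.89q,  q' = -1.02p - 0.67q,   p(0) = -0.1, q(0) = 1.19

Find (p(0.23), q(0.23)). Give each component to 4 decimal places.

0.3943, 1.0301

Euler on (p,q): p_{n+1} = p_n + h·p', q_{n+1} = q_n + h·q'.
0.000000: (-0.100000, 1.190000); f=(2.149100, -0.695300) → (0.394293, 1.030081)
(p(0.23), q(0.23)) ≈ (0.3943, 1.0301)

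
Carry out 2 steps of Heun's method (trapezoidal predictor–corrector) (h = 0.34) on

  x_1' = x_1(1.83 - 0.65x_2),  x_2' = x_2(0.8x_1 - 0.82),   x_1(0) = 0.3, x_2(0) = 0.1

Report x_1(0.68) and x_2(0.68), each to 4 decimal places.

Heun on (x_1,x_2): k1 = f(t_n, state_n); k2 = f(t_n + h, state_n + h·k1); state_{n+1} = state_n + (h/2)·(k1 + k2).
0.000000: (0.300000, 0.100000)
  k1 = (0.529500, -0.058000)
  predictor → (0.480030, 0.080280)
  k2 = (0.853406, -0.035000)
  → (0.535094, 0.084190)
0.340000: (0.535094, 0.084190)
  k1 = (0.949940, -0.032996)
  predictor → (0.858074, 0.072971)
  k2 = (1.529575, -0.009745)
  → (0.956612, 0.076924)
(x_1(0.68), x_2(0.68)) ≈ (0.9566, 0.0769)

0.9566, 0.0769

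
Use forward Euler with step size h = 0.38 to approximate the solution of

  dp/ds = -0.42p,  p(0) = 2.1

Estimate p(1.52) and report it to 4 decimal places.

Euler: p_{n+1} = p_n + h·f(s_n, p_n).
s=0.000000, p=2.100000: f=-0.882000 → p ← 2.100000 + 0.38·(-0.882000) = 1.764840
s=0.380000, p=1.764840: f=-0.741233 → p ← 1.764840 + 0.38·(-0.741233) = 1.483172
s=0.760000, p=1.483172: f=-0.622932 → p ← 1.483172 + 0.38·(-0.622932) = 1.246457
s=1.140000, p=1.246457: f=-0.523512 → p ← 1.246457 + 0.38·(-0.523512) = 1.047523
p(1.52) ≈ 1.0475

1.0475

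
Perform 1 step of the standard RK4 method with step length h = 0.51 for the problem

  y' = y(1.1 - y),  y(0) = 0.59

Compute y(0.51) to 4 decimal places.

0.7366

RK4: k1 = f(s_n, y_n); k2 = f(s_n + h/2, y_n + (h/2)·k1); k3 = f(s_n + h/2, y_n + (h/2)·k2); k4 = f(s_n + h, y_n + h·k3); y_{n+1} = y_n + (h/6)·(k1 + 2k2 + 2k3 + k4).
s=0.000000, y=0.590000:
  k1 = f(0.000000, 0.590000) = 0.300900
  k2 = f(0.255000, 0.666729) = 0.288874
  k3 = f(0.255000, 0.663663) = 0.289581
  k4 = f(0.510000, 0.737686) = 0.267274
  y ← 0.590000 + (0.51/6)·(k1 + 2k2 + 2k3 + k4) = 0.736632
y(0.51) ≈ 0.7366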